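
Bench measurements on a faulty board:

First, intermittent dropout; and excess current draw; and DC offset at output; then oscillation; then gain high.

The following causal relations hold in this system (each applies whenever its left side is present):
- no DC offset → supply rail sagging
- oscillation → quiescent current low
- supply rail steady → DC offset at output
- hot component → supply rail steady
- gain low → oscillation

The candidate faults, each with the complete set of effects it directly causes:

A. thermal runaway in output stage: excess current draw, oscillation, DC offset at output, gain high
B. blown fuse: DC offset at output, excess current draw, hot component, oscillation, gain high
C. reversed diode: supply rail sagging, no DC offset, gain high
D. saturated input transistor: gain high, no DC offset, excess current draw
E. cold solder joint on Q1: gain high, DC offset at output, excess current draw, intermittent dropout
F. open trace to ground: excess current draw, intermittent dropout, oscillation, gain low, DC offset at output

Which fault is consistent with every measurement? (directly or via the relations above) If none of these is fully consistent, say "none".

none

Per-candidate check:
(A) thermal runaway in output stage — intermittent dropout miss; excess current draw match; DC offset at output match; oscillation match; gain high match
(B) blown fuse — intermittent dropout miss; excess current draw match; DC offset at output match; oscillation match; gain high match
(C) reversed diode — intermittent dropout miss; excess current draw miss; DC offset at output miss; oscillation miss; gain high match
(D) saturated input transistor — intermittent dropout miss; excess current draw match; DC offset at output miss; oscillation miss; gain high match
(E) cold solder joint on Q1 — intermittent dropout match; excess current draw match; DC offset at output match; oscillation miss; gain high match
(F) open trace to ground — fails on gain high (predicts gain low, not gain high)
Every candidate fails on at least one observation.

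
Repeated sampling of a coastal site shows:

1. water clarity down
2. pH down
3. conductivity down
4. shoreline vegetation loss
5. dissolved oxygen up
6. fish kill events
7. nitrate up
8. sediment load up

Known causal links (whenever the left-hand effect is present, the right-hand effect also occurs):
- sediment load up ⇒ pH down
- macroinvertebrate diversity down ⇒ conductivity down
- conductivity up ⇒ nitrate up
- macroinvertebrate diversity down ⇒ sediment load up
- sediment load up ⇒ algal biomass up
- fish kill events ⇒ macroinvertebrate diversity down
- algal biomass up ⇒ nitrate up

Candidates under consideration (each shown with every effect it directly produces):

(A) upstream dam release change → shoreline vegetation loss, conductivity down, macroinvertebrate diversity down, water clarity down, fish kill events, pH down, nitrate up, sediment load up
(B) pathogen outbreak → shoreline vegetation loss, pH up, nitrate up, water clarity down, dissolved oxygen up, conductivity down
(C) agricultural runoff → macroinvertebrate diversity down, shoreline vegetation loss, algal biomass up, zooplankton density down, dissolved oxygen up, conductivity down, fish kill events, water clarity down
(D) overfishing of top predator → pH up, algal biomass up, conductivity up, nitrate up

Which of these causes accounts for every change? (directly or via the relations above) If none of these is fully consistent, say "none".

For each candidate, compare predicted effects to what was observed:
(A) upstream dam release change — does not account for dissolved oxygen up
(B) pathogen outbreak — fails on pH down, fish kill events, sediment load up (predicts pH up, not pH down)
(C) agricultural runoff — water clarity down ✓; pH down ✓ (through macroinvertebrate diversity down → sediment load up → pH down); conductivity down ✓; shoreline vegetation loss ✓; dissolved oxygen up ✓; fish kill events ✓; nitrate up ✓ (through algal biomass up → nitrate up); sediment load up ✓ (through macroinvertebrate diversity down → sediment load up)
(D) overfishing of top predator — fails on water clarity down, pH down, conductivity down, shoreline vegetation loss, dissolved oxygen up, fish kill events, sediment load up (predicts pH up, not pH down; predicts conductivity up, not conductivity down)
(C) is the only candidate with no mismatches.

C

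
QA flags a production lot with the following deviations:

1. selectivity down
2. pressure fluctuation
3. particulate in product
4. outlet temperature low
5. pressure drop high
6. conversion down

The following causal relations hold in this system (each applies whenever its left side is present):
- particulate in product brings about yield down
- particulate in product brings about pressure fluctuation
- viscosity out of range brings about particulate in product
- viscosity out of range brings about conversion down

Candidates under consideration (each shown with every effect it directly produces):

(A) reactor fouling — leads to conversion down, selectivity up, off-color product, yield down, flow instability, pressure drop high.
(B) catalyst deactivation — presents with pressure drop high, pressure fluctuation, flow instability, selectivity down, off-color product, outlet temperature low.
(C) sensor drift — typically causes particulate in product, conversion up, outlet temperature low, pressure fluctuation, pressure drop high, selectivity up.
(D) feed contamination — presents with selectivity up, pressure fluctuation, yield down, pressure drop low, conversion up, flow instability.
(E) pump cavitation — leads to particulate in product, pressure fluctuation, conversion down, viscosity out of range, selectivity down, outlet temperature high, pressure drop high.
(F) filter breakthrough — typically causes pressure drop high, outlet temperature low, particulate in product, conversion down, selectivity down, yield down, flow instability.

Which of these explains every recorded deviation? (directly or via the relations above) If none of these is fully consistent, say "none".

F

For each candidate, compare predicted effects to what was observed:
(A) reactor fouling — fails on selectivity down, pressure fluctuation, particulate in product, outlet temperature low (predicts selectivity up, not selectivity down)
(B) catalyst deactivation — does not account for particulate in product, conversion down
(C) sensor drift — selectivity down -; pressure fluctuation +; particulate in product +; outlet temperature low +; pressure drop high +; conversion down -
(D) feed contamination — selectivity down -; pressure fluctuation +; particulate in product -; outlet temperature low -; pressure drop high -; conversion down -
(E) pump cavitation — selectivity down +; pressure fluctuation +; particulate in product +; outlet temperature low -; pressure drop high +; conversion down +
(F) filter breakthrough — selectivity down +; pressure fluctuation + (through particulate in product → pressure fluctuation); particulate in product +; outlet temperature low +; pressure drop high +; conversion down +
(F) alone accounts for all the evidence.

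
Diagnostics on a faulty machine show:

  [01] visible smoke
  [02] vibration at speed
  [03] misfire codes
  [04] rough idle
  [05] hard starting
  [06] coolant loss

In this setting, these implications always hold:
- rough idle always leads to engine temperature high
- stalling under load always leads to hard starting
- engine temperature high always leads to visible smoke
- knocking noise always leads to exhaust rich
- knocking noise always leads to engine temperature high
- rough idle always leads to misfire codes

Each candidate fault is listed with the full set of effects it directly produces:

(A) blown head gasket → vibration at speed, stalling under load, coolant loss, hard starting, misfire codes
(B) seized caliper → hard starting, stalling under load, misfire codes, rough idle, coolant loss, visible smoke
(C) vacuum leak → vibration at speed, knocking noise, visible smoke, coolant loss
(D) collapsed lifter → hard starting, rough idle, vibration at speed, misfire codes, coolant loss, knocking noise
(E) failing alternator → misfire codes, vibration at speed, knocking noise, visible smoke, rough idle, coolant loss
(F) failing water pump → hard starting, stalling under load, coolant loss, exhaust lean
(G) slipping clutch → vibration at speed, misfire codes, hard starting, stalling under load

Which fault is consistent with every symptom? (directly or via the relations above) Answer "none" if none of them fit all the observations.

Per-candidate check:
(A) blown head gasket — visible smoke NO; vibration at speed yes; misfire codes yes; rough idle NO; hard starting yes; coolant loss yes
(B) seized caliper — visible smoke yes; vibration at speed NO; misfire codes yes; rough idle yes; hard starting yes; coolant loss yes
(C) vacuum leak — visible smoke yes; vibration at speed yes; misfire codes NO; rough idle NO; hard starting NO; coolant loss yes
(D) collapsed lifter — visible smoke yes (through rough idle → engine temperature high → visible smoke); vibration at speed yes; misfire codes yes; rough idle yes; hard starting yes; coolant loss yes
(E) failing alternator — does not account for hard starting
(F) failing water pump — does not account for visible smoke, vibration at speed, misfire codes, rough idle
(G) slipping clutch — visible smoke NO; vibration at speed yes; misfire codes yes; rough idle NO; hard starting yes; coolant loss NO
(D) alone accounts for all the evidence.

D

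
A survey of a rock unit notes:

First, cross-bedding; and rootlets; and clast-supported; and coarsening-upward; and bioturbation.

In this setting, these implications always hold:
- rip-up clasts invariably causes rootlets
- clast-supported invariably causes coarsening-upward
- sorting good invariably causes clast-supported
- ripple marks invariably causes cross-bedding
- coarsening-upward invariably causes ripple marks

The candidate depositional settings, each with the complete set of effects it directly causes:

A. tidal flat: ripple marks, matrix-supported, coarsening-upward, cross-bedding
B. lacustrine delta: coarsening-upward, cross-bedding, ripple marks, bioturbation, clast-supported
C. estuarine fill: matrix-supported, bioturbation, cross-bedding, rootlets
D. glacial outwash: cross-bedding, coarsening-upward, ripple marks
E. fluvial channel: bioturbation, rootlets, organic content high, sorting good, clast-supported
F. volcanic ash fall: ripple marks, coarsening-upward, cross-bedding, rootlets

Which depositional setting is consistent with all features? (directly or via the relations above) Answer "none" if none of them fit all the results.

E

For each candidate, compare predicted effects to what was observed:
(A) tidal flat — fails on rootlets, clast-supported, bioturbation (predicts matrix-supported, not clast-supported)
(B) lacustrine delta — does not account for rootlets
(C) estuarine fill — fails on clast-supported, coarsening-upward (predicts matrix-supported, not clast-supported)
(D) glacial outwash — cross-bedding yes; rootlets NO; clast-supported NO; coarsening-upward yes; bioturbation NO
(E) fluvial channel — cross-bedding yes (via clast-supported → coarsening-upward → ripple marks → cross-bedding); rootlets yes; clast-supported yes; coarsening-upward yes (via clast-supported → coarsening-upward); bioturbation yes
(F) volcanic ash fall — does not account for clast-supported, bioturbation
(E) alone accounts for all the evidence.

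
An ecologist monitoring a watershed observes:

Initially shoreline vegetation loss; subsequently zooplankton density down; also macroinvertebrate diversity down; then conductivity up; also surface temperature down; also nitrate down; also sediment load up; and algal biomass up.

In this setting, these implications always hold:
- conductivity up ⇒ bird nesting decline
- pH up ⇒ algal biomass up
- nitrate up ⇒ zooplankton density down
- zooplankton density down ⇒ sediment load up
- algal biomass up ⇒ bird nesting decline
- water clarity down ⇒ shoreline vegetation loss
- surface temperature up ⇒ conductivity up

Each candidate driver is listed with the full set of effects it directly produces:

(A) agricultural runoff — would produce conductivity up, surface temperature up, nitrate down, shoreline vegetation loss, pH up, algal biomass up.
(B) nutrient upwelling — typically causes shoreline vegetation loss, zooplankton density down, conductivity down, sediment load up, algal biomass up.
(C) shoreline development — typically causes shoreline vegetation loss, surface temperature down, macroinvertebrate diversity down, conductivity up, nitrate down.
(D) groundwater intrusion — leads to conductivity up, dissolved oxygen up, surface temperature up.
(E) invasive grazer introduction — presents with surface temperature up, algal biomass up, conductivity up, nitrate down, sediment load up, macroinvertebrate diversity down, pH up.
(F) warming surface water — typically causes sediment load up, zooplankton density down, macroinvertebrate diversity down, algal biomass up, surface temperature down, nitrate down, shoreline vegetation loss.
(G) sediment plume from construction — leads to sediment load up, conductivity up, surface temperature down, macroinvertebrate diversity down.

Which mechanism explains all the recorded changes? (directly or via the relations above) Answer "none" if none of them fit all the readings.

none

Testing each hypothesis:
(A) agricultural runoff — fails on zooplankton density down, macroinvertebrate diversity down, surface temperature down, sediment load up (predicts surface temperature up, not surface temperature down)
(B) nutrient upwelling — shoreline vegetation loss +; zooplankton density down +; macroinvertebrate diversity down -; conductivity up -; surface temperature down -; nitrate down -; sediment load up +; algal biomass up +
(C) shoreline development — shoreline vegetation loss +; zooplankton density down -; macroinvertebrate diversity down +; conductivity up +; surface temperature down +; nitrate down +; sediment load up -; algal biomass up -
(D) groundwater intrusion — fails on shoreline vegetation loss, zooplankton density down, macroinvertebrate diversity down, surface temperature down, nitrate down, sediment load up, algal biomass up (predicts surface temperature up, not surface temperature down)
(E) invasive grazer introduction — shoreline vegetation loss -; zooplankton density down -; macroinvertebrate diversity down +; conductivity up +; surface temperature down -; nitrate down +; sediment load up +; algal biomass up +
(F) warming surface water — shoreline vegetation loss +; zooplankton density down +; macroinvertebrate diversity down +; conductivity up -; surface temperature down +; nitrate down +; sediment load up +; algal biomass up +
(G) sediment plume from construction — shoreline vegetation loss -; zooplankton density down -; macroinvertebrate diversity down +; conductivity up +; surface temperature down +; nitrate down -; sediment load up +; algal biomass up -
None of the listed candidates fits everything.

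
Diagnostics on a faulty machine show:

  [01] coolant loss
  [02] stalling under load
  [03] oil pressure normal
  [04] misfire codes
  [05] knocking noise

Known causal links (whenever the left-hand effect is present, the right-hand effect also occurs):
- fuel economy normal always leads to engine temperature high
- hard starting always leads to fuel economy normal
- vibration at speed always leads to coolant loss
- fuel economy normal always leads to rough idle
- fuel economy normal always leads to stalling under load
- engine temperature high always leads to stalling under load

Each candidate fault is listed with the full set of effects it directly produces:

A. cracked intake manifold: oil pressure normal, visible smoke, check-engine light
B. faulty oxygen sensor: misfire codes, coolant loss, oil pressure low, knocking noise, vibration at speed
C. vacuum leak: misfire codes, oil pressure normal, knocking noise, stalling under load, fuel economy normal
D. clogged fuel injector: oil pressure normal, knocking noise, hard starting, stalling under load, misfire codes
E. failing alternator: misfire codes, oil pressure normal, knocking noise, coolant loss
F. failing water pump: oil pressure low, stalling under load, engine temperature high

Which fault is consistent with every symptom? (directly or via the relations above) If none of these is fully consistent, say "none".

Testing each hypothesis:
(A) cracked intake manifold — does not account for coolant loss, stalling under load, misfire codes, knocking noise
(B) faulty oxygen sensor — fails on stalling under load, oil pressure normal (predicts oil pressure low, not oil pressure normal)
(C) vacuum leak — coolant loss NO; stalling under load yes; oil pressure normal yes; misfire codes yes; knocking noise yes
(D) clogged fuel injector — coolant loss NO; stalling under load yes; oil pressure normal yes; misfire codes yes; knocking noise yes
(E) failing alternator — does not account for stalling under load
(F) failing water pump — coolant loss NO; stalling under load yes; oil pressure normal NO; misfire codes NO; knocking noise NO
None of the listed candidates fits everything.

none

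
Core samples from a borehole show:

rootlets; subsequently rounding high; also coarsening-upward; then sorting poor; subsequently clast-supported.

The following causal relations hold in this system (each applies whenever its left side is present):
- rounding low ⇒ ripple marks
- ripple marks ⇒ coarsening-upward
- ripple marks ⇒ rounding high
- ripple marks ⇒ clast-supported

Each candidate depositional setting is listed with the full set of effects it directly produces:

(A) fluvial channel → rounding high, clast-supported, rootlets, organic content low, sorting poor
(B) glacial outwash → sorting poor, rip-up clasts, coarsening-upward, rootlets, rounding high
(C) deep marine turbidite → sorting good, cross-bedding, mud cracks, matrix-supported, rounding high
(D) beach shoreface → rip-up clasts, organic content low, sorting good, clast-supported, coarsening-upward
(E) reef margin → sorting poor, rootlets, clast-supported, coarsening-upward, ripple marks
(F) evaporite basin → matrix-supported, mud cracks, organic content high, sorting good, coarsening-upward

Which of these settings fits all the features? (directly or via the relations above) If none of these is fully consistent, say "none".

Checking each candidate against the observations:
(A) fluvial channel — rootlets ✓; rounding high ✓; coarsening-upward ✗; sorting poor ✓; clast-supported ✓
(B) glacial outwash — rootlets ✓; rounding high ✓; coarsening-upward ✓; sorting poor ✓; clast-supported ✗
(C) deep marine turbidite — rootlets ✗; rounding high ✓; coarsening-upward ✗; sorting poor ✗; clast-supported ✗
(D) beach shoreface — rootlets ✗; rounding high ✗; coarsening-upward ✓; sorting poor ✗; clast-supported ✓
(E) reef margin — accounts for every observation (rounding high by ripple marks → rounding high)
(F) evaporite basin — rootlets ✗; rounding high ✗; coarsening-upward ✓; sorting poor ✗; clast-supported ✗
(E) is the only candidate with no mismatches.

E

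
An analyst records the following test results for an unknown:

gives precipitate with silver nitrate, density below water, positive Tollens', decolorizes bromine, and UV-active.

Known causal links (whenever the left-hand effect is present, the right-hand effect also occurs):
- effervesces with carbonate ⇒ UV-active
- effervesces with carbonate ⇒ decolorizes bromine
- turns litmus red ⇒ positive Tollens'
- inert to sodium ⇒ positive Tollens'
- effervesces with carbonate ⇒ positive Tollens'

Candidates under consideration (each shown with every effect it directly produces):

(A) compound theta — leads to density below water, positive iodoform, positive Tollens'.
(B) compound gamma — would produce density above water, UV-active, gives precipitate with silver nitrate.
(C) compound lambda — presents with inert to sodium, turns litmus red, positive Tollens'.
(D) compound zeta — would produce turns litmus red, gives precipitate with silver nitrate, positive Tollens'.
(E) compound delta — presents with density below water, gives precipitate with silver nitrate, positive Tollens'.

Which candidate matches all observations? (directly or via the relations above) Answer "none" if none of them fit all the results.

Per-candidate check:
(A) compound theta — does not account for gives precipitate with silver nitrate, decolorizes bromine, UV-active
(B) compound gamma — fails on density below water, positive Tollens', decolorizes bromine (predicts density above water, not density below water)
(C) compound lambda — does not account for gives precipitate with silver nitrate, density below water, decolorizes bromine, UV-active
(D) compound zeta — gives precipitate with silver nitrate match; density below water miss; positive Tollens' match; decolorizes bromine miss; UV-active miss
(E) compound delta — gives precipitate with silver nitrate match; density below water match; positive Tollens' match; decolorizes bromine miss; UV-active miss
Every candidate fails on at least one observation.

none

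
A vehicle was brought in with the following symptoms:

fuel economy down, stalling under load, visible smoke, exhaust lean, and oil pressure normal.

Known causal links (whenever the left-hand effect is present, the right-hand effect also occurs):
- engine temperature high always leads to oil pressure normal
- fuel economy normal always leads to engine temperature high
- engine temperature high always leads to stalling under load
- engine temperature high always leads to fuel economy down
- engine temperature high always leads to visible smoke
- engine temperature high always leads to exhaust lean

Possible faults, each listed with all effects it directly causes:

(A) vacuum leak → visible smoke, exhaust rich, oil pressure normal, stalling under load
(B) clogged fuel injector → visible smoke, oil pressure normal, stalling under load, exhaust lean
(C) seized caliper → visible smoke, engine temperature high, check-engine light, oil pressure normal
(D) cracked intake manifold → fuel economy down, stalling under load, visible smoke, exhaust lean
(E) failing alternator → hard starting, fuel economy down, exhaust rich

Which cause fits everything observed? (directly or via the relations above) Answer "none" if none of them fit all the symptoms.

C

Testing each hypothesis:
(A) vacuum leak — fuel economy down NO; stalling under load yes; visible smoke yes; exhaust lean NO; oil pressure normal yes
(B) clogged fuel injector — does not account for fuel economy down
(C) seized caliper — fuel economy down yes (through engine temperature high → fuel economy down); stalling under load yes (through engine temperature high → stalling under load); visible smoke yes; exhaust lean yes (through engine temperature high → exhaust lean); oil pressure normal yes
(D) cracked intake manifold — does not account for oil pressure normal
(E) failing alternator — fails on stalling under load, visible smoke, exhaust lean, oil pressure normal (predicts exhaust rich, not exhaust lean)
(C) alone accounts for all the evidence.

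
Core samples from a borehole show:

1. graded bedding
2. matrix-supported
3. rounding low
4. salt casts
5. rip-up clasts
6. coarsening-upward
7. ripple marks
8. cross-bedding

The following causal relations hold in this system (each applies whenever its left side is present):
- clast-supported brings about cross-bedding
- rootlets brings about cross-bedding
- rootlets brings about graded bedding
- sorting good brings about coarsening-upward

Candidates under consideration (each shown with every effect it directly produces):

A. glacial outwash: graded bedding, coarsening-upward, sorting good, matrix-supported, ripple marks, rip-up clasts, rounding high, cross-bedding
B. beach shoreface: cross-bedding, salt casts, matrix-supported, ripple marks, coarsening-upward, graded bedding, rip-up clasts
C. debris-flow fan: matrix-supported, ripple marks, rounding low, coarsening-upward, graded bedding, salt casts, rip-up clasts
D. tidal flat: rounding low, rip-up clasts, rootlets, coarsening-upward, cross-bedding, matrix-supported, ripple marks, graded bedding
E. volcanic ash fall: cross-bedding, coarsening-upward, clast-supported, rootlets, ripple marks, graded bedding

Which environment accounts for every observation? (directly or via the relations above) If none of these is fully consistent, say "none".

none

For each candidate, compare predicted effects to what was observed:
(A) glacial outwash — graded bedding match; matrix-supported match; rounding low miss; salt casts miss; rip-up clasts match; coarsening-upward match; ripple marks match; cross-bedding match
(B) beach shoreface — graded bedding match; matrix-supported match; rounding low miss; salt casts match; rip-up clasts match; coarsening-upward match; ripple marks match; cross-bedding match
(C) debris-flow fan — graded bedding match; matrix-supported match; rounding low match; salt casts match; rip-up clasts match; coarsening-upward match; ripple marks match; cross-bedding miss
(D) tidal flat — graded bedding match; matrix-supported match; rounding low match; salt casts miss; rip-up clasts match; coarsening-upward match; ripple marks match; cross-bedding match
(E) volcanic ash fall — graded bedding match; matrix-supported miss; rounding low miss; salt casts miss; rip-up clasts miss; coarsening-upward match; ripple marks match; cross-bedding match
No candidate is consistent with all observations.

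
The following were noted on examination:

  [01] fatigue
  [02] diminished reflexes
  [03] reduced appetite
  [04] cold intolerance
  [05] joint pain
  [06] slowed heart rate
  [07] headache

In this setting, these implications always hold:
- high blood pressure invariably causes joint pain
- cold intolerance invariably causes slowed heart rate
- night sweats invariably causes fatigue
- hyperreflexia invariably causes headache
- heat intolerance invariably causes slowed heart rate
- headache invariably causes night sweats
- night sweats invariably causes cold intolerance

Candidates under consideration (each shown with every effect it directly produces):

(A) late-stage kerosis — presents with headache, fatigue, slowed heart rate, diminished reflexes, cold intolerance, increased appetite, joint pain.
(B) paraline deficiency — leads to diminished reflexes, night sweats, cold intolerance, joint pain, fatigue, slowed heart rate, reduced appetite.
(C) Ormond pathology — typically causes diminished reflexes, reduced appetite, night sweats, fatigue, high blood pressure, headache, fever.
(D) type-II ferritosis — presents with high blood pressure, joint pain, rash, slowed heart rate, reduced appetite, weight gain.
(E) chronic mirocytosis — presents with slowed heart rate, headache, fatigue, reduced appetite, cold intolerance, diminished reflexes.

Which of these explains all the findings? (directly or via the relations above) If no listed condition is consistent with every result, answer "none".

C

Checking each candidate against the observations:
(A) late-stage kerosis — fatigue yes; diminished reflexes yes; reduced appetite NO; cold intolerance yes; joint pain yes; slowed heart rate yes; headache yes
(B) paraline deficiency — does not account for headache
(C) Ormond pathology — fatigue yes; diminished reflexes yes; reduced appetite yes; cold intolerance yes (by night sweats → cold intolerance); joint pain yes (by high blood pressure → joint pain); slowed heart rate yes (by night sweats → cold intolerance → slowed heart rate); headache yes
(D) type-II ferritosis — fatigue NO; diminished reflexes NO; reduced appetite yes; cold intolerance NO; joint pain yes; slowed heart rate yes; headache NO
(E) chronic mirocytosis — fatigue yes; diminished reflexes yes; reduced appetite yes; cold intolerance yes; joint pain NO; slowed heart rate yes; headache yes
Only (C) is consistent with every observation.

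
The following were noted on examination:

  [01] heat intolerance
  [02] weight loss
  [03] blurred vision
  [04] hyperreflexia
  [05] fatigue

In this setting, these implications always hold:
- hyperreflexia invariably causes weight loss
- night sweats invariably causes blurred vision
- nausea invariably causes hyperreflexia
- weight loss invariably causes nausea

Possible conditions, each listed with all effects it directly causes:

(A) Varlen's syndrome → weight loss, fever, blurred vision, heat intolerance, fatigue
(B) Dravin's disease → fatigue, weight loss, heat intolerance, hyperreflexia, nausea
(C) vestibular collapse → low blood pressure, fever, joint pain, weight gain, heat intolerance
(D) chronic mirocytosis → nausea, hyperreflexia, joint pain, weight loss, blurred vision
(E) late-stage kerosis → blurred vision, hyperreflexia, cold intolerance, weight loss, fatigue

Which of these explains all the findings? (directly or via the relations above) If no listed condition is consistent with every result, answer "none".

A

Checking each candidate against the observations:
(A) Varlen's syndrome — accounts for every observation (hyperreflexia via weight loss → nausea → hyperreflexia)
(B) Dravin's disease — does not account for blurred vision
(C) vestibular collapse — heat intolerance match; weight loss miss; blurred vision miss; hyperreflexia miss; fatigue miss
(D) chronic mirocytosis — does not account for heat intolerance, fatigue
(E) late-stage kerosis — fails on heat intolerance (predicts cold intolerance, not heat intolerance)
(A) alone accounts for all the evidence.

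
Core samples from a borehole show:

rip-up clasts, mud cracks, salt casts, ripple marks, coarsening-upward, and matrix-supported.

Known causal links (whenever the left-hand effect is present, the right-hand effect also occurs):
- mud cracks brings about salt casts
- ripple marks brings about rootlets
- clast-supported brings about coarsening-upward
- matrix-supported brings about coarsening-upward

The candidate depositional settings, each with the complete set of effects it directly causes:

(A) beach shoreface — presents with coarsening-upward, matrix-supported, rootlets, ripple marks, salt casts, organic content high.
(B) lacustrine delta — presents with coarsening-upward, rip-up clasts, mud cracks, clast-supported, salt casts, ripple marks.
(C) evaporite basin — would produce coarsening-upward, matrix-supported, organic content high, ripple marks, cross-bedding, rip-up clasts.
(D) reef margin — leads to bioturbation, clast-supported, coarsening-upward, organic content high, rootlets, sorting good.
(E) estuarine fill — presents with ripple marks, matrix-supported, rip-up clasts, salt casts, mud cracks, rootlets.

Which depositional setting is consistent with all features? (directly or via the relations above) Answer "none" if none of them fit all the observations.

Per-candidate check:
(A) beach shoreface — does not account for rip-up clasts, mud cracks
(B) lacustrine delta — fails on matrix-supported (predicts clast-supported, not matrix-supported)
(C) evaporite basin — does not account for mud cracks, salt casts
(D) reef margin — fails on rip-up clasts, mud cracks, salt casts, ripple marks, matrix-supported (predicts clast-supported, not matrix-supported)
(E) estuarine fill — rip-up clasts match; mud cracks match; salt casts match; ripple marks match; coarsening-upward match (by matrix-supported → coarsening-upward); matrix-supported match
(E) alone accounts for all the evidence.

E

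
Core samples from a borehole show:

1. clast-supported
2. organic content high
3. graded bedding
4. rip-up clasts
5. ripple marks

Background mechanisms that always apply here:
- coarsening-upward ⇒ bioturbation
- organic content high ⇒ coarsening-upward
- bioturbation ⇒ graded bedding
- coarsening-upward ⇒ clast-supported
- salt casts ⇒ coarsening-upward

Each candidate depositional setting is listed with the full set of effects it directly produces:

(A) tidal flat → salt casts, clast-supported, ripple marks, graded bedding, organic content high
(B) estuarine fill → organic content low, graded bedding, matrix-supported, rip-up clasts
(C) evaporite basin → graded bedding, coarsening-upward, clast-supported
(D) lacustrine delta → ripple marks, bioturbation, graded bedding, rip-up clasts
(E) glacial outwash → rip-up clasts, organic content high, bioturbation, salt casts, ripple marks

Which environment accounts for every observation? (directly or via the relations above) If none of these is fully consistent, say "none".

E

Checking each candidate against the observations:
(A) tidal flat — clast-supported yes; organic content high yes; graded bedding yes; rip-up clasts NO; ripple marks yes
(B) estuarine fill — clast-supported NO; organic content high NO; graded bedding yes; rip-up clasts yes; ripple marks NO
(C) evaporite basin — clast-supported yes; organic content high NO; graded bedding yes; rip-up clasts NO; ripple marks NO
(D) lacustrine delta — clast-supported NO; organic content high NO; graded bedding yes; rip-up clasts yes; ripple marks yes
(E) glacial outwash — clast-supported yes (by organic content high → coarsening-upward → clast-supported); organic content high yes; graded bedding yes (by bioturbation → graded bedding); rip-up clasts yes; ripple marks yes
(E) alone accounts for all the evidence.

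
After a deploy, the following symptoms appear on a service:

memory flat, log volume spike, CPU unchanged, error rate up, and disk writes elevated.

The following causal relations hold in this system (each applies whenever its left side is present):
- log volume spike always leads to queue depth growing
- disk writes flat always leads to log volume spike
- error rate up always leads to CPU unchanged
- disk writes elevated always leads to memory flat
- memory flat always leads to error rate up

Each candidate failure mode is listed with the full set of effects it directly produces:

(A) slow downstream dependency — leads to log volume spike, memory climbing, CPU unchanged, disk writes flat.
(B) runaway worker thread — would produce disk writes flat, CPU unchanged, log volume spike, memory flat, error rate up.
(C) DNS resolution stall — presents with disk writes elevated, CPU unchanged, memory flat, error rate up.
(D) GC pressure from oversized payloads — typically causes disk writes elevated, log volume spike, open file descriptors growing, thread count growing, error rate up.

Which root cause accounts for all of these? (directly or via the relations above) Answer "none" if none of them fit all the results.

D

Checking each candidate against the observations:
(A) slow downstream dependency — fails on memory flat, error rate up, disk writes elevated (predicts memory climbing, not memory flat; predicts disk writes flat, not disk writes elevated)
(B) runaway worker thread — fails on disk writes elevated (predicts disk writes flat, not disk writes elevated)
(C) DNS resolution stall — does not account for log volume spike
(D) GC pressure from oversized payloads — accounts for every observation (memory flat through disk writes elevated → memory flat)
(D) alone accounts for all the evidence.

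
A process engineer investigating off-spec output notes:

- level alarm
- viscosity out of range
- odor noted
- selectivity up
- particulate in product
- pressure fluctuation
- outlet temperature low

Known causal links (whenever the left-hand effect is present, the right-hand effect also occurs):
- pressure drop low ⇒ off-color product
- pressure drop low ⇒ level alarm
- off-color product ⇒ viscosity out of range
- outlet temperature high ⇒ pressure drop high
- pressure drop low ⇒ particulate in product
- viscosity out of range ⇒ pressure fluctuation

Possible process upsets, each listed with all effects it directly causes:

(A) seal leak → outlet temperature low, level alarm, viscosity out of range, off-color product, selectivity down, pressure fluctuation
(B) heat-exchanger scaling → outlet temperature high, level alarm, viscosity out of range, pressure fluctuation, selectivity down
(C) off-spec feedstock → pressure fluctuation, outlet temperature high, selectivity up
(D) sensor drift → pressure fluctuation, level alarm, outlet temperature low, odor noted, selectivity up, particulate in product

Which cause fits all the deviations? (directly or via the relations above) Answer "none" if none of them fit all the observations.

none

Checking each candidate against the observations:
(A) seal leak — fails on odor noted, selectivity up, particulate in product (predicts selectivity down, not selectivity up)
(B) heat-exchanger scaling — level alarm +; viscosity out of range +; odor noted -; selectivity up -; particulate in product -; pressure fluctuation +; outlet temperature low -
(C) off-spec feedstock — fails on level alarm, viscosity out of range, odor noted, particulate in product, outlet temperature low (predicts outlet temperature high, not outlet temperature low)
(D) sensor drift — does not account for viscosity out of range
Every candidate fails on at least one observation.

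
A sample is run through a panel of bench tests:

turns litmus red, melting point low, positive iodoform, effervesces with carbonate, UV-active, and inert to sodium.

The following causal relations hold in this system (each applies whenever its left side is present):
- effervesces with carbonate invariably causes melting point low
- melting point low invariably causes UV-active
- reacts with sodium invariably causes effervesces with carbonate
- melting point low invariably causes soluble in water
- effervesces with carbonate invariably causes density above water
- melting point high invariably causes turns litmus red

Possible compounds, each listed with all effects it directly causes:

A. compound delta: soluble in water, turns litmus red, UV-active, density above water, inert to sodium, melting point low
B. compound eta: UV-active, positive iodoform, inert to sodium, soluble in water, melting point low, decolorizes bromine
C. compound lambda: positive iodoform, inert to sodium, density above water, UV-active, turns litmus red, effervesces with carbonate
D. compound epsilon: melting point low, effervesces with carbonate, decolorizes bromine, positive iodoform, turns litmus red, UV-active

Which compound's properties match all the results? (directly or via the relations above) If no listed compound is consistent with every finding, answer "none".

For each candidate, compare predicted effects to what was observed:
(A) compound delta — does not account for positive iodoform, effervesces with carbonate
(B) compound eta — does not account for turns litmus red, effervesces with carbonate
(C) compound lambda — accounts for every observation (melting point low via effervesces with carbonate → melting point low)
(D) compound epsilon — turns litmus red match; melting point low match; positive iodoform match; effervesces with carbonate match; UV-active match; inert to sodium miss
Only (C) is consistent with every observation.

C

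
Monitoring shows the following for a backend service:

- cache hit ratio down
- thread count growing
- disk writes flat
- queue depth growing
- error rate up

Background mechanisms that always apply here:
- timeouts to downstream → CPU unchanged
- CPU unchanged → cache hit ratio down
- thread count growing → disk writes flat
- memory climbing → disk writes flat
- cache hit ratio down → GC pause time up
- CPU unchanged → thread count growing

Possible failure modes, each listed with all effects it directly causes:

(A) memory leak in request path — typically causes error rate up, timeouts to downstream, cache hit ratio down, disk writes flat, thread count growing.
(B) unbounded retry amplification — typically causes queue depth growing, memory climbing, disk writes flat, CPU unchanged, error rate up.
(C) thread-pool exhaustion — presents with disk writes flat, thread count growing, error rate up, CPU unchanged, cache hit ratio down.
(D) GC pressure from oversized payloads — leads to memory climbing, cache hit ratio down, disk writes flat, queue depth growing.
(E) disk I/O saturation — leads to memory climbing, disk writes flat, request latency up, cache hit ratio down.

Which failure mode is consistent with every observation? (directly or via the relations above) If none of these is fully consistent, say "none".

Checking each candidate against the observations:
(A) memory leak in request path — does not account for queue depth growing
(B) unbounded retry amplification — cache hit ratio down match (via CPU unchanged → cache hit ratio down); thread count growing match (via CPU unchanged → thread count growing); disk writes flat match; queue depth growing match; error rate up match
(C) thread-pool exhaustion — cache hit ratio down match; thread count growing match; disk writes flat match; queue depth growing miss; error rate up match
(D) GC pressure from oversized payloads — cache hit ratio down match; thread count growing miss; disk writes flat match; queue depth growing match; error rate up miss
(E) disk I/O saturation — does not account for thread count growing, queue depth growing, error rate up
(B) alone accounts for all the evidence.

B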